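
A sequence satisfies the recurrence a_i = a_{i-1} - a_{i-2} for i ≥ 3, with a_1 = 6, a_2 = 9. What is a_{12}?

-3

Iterate the recurrence:
a_3 = 3;  a_4 = -6;  a_5 = -9;  a_6 = -3;  a_7 = 6;  a_8 = 9;  a_9 = 3;  a_{10} = -6;  a_{11} = -9;  a_{12} = -3.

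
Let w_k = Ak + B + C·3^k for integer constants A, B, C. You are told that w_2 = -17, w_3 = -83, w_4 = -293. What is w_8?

Write the equations: 2A + B + 9C = -17; 3A + B + 27C = -83; 4A + B + 81C = -293.
Subtracting the first from the second: A + 18C = -66.
Subtracting the second from the third: A + 54C = -210.
Solving: C = -4, A = 6, then B = 7.
Therefore w_8 = 48 + 7 + (-4)·6561 = -26189.

-26189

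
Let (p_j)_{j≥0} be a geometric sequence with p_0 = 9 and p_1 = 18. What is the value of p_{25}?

Common ratio r = 2.
p_j = 9·2^(j-0).
p_{25} = 9·2^25 = 301989888.

301989888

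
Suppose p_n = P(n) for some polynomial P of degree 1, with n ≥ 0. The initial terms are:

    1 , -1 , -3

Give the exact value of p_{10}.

1st diffs: -2, -2 (constant).
So p_n = -2n + 1.
Evaluating at n = 10 gives p_{10} = -19.

-19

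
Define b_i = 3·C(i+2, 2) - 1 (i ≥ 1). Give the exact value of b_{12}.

C(14, 2) = 91, so b_{12} = 272.

272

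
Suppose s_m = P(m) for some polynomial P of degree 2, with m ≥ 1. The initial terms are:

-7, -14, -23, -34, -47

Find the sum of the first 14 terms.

1st diffs: -7, -9, -11, -13.
2nd diffs: -2, -2, -2 (constant).
Newton forward-difference form: s_m = -7 + (-7)·C(m-1,1) + (-2)·C(m-1,2).
Continuing: …, -62, -79, -98, -119, …, s_{14} = -254.
Summing m = 1..14 (14 terms) gives -1463.

-1463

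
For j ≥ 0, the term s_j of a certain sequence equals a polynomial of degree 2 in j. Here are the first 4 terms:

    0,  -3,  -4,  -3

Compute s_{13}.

117

1st diffs: -3, -1, 1.
2nd diffs: 2, 2 (constant).
Newton forward-difference form: s_j = (-3)·C(j,1) + 2·C(j,2).
At j = 13: j = 13, so s_{13} = -39 + 156 = 117.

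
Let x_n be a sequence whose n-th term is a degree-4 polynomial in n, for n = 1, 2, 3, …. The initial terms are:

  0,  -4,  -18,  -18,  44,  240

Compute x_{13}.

1st diffs: -4, -14, 0, 62, 196.
2nd diffs: -10, 14, 62, 134.
3rd diffs: 24, 48, 72.
4th diffs: 24, 24 (constant).
So x_n = n^4 - 6n^3 + 6n^2 + 5n - 6.
Evaluating at n = 13 gives x_{13} = 16452.

16452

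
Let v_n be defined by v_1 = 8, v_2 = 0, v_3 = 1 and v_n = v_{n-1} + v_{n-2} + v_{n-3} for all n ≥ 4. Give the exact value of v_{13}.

1466

v_4 = 9, v_5 = 10, v_6 = 20, v_7 = 39, v_8 = 69, v_9 = 128, v_{10} = 236, v_{11} = 433, v_{12} = 797, v_{13} = 1466.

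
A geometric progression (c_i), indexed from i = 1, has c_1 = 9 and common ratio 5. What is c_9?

c_i = 9·5^(i-1).
c_9 = 9·5^8 = 3515625.

3515625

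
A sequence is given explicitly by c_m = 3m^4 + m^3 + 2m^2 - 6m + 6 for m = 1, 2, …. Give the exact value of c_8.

12886

c_8 = 3·8^4 + 1·8^3 + 2·8^2 - 6·8 + 6 = 12886.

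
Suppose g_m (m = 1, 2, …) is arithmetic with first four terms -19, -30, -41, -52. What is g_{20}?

-228

Common difference d = -11.
g_m = -19 + (m - 1)·(-11).
g_{20} = -19 + 19·(-11) = -228.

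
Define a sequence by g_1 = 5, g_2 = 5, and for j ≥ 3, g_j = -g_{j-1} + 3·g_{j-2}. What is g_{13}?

Iterate the recurrence:
g_3 = 10, g_4 = 5, g_5 = 25, …, g_{10} = -715, g_{11} = 1825, g_{12} = -3970, g_{13} = 9445.

9445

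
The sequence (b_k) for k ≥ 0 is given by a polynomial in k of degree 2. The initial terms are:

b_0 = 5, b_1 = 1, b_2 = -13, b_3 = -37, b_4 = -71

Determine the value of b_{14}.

-961

1st diffs: -4, -14, -24, -34.
2nd diffs: -10, -10, -10 (constant).
So b_k = -5k^2 + k + 5.
Evaluating at k = 14 gives b_{14} = -961.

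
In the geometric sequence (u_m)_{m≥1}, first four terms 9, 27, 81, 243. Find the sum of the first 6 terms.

Common ratio r = 3.
u_m = 9·3^(m-1).
S = 9·(3^6 - 1)/(3 - 1) = 9·(729 - 1)/(2) = 3276.

3276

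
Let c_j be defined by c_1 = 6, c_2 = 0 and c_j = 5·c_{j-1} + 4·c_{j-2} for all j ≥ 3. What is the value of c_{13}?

Compute successive terms:
c_3 = 24; c_4 = 120; c_5 = 696; …; c_{10} = 4185720; c_{11} = 23865144; c_{12} = 136068600; c_{13} = 775803576.

775803576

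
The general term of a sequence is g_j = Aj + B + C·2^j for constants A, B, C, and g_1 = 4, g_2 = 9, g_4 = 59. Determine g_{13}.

Plug in j = 1, 2, 4: A + B + 2C = 4; 2A + B + 4C = 9; 4A + B + 16C = 59.
Subtracting the first from the second: A + 2C = 5.
Subtracting the second from the third: 2A + 12C = 50.
Solving: C = 5, A = -5, then B = -1.
Therefore g_{13} = -65 + (-1) + 5·8192 = 40894.

40894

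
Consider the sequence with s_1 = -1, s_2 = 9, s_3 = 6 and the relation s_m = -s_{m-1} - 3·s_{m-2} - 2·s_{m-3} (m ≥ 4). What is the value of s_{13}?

Applying the relation repeatedly:
s_4 = -31; s_5 = -5; s_6 = 86; s_7 = -9; s_8 = -239; s_9 = 94; s_{10} = 641; s_{11} = -445; s_{12} = -1666; s_{13} = 1719.

1719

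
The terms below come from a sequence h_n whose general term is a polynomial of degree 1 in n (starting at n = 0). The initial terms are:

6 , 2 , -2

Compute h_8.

1st diffs: -4, -4 (constant).
So h_n = -4n + 6.
Evaluating at n = 8 gives h_8 = -26.

-26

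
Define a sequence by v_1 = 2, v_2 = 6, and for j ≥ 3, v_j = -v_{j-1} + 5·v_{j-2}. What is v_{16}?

2582186

Compute successive terms:
v_3 = 4  v_4 = 26  v_5 = -6  …  v_{13} = -115246  v_{14} = 334326  v_{15} = -910556  v_{16} = 2582186.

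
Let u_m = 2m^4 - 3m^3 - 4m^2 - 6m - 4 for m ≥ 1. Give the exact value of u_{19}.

u_{19} = 2·19^4 - 3·19^3 - 4·19^2 - 6·19 - 4 = 238503.

238503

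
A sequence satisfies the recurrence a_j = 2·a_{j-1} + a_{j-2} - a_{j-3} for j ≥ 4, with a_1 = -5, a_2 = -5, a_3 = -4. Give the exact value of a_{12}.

-4301

a_4 = -8; a_5 = -15; a_6 = -34; a_7 = -75; a_8 = -169; a_9 = -379; a_{10} = -852; a_{11} = -1914; a_{12} = -4301.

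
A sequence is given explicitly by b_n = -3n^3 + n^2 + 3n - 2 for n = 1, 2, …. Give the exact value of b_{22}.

-31396

b_{22} = -3·22^3 + 1·22^2 + 3·22 - 2 = -31396.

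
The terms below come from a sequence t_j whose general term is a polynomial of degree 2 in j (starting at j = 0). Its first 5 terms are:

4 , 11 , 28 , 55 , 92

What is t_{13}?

1st diffs: 7, 17, 27, 37.
2nd diffs: 10, 10, 10 (constant).
So t_j = 5j^2 + 2j + 4.
Evaluating at j = 13 gives t_{13} = 875.

875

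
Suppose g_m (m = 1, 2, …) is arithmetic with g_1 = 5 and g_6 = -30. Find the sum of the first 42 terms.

-5817

Common difference d = (-30 - 5) / (6 - 1) = -7.
g_m = 5 + (m - 1)·(-7).
g_{42} = -282; S = 42·(5 + (-282))/2 = -5817.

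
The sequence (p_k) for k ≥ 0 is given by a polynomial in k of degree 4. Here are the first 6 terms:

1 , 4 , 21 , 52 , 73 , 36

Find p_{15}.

1st diffs: 3, 17, 31, 21, -37.
2nd diffs: 14, 14, -10, -58.
3rd diffs: 0, -24, -48.
4th diffs: -24, -24 (constant).
So p_k = -k^4 + 6k^3 - 4k^2 + 2k + 1.
Evaluating at k = 15 gives p_{15} = -31244.

-31244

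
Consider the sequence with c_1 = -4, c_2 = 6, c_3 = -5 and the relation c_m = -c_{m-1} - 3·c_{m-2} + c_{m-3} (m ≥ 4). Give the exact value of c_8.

Compute successive terms:
c_4 = -17; c_5 = 38; c_6 = 8; c_7 = -139; c_8 = 153.

153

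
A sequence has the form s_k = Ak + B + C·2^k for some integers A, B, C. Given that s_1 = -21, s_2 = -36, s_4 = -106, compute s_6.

-356

At k = 1, 2, 4: A + B + 2C = -21; 2A + B + 4C = -36; 4A + B + 16C = -106.
Subtracting the first from the second: A + 2C = -15.
Subtracting the second from the third: 2A + 12C = -70.
Solving: C = -5, A = -5, then B = -6.
So s_k = -5·k + (-6) + (-5)·2^k; at k=6 this is -356.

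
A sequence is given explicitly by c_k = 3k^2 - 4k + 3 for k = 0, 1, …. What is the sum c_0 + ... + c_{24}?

13575

Over k = 0..24: Σk = 300, Σk² = 4900.
Total = (3)·4900 + (-4)·300 + (3)·25 = 13575.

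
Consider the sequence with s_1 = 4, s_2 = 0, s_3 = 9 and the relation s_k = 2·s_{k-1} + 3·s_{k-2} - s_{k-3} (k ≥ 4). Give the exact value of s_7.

Iterate the recurrence:
s_4 = 14, s_5 = 55, s_6 = 143, s_7 = 437.

437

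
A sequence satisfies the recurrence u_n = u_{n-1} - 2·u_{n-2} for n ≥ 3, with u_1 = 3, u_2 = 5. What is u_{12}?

181

u_3 = -1  u_4 = -11  u_5 = -9  u_6 = 13  u_7 = 31  u_8 = 5  u_9 = -57  u_{10} = -67  u_{11} = 47  u_{12} = 181.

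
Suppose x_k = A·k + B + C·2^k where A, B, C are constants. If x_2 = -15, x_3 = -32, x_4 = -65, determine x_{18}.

-1048591

Write the equations: 2A + B + 4C = -15; 3A + B + 8C = -32; 4A + B + 16C = -65.
Subtracting the first from the second: A + 4C = -17.
Subtracting the second from the third: A + 8C = -33.
Solving: C = -4, A = -1, then B = 3.
So x_k = -1·k + 3 + (-4)·2^k; at k=18 this is -1048591.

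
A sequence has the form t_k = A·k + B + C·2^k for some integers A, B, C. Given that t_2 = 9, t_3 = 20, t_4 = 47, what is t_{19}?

At k = 2, 3, 4: 2A + B + 4C = 9; 3A + B + 8C = 20; 4A + B + 16C = 47.
Subtracting the first from the second: A + 4C = 11.
Subtracting the second from the third: A + 8C = 27.
Solving: C = 4, A = -5, then B = 3.
So t_k = -5·k + 3 + 4·2^k; at k=19 this is 2097060.

2097060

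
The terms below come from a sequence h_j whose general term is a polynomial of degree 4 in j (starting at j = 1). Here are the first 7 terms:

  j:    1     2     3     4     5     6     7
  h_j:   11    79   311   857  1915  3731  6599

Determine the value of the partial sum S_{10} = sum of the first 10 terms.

66446

1st diffs: 68, 232, 546, 1058, 1816, 2868.
2nd diffs: 164, 314, 512, 758, 1052.
3rd diffs: 150, 198, 246, 294.
4th diffs: 48, 48, 48 (constant).
Newton forward-difference form: h_j = 11 + 68·C(j-1,1) + 164·C(j-1,2) + 150·C(j-1,3) + 48·C(j-1,4).
Continuing: 10861, 16907, 25175.
Summing j = 1..10 (10 terms) gives 66446.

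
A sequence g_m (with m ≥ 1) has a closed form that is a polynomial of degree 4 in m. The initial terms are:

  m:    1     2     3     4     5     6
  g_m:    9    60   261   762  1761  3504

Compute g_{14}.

1st diffs: 51, 201, 501, 999, 1743.
2nd diffs: 150, 300, 498, 744.
3rd diffs: 150, 198, 246.
4th diffs: 48, 48 (constant).
So g_m = 2m^4 + 5m^3 - 5m^2 + m + 6.
Evaluating at m = 14 gives g_{14} = 89592.

89592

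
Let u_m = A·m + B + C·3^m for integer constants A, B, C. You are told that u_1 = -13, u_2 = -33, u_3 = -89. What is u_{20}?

-10460353245

Write the equations: A + B + 3C = -13; 2A + B + 9C = -33; 3A + B + 27C = -89.
Subtracting the first from the second: A + 6C = -20.
Subtracting the second from the third: A + 18C = -56.
Solving: C = -3, A = -2, then B = -2.
Therefore u_{20} = -40 + (-2) + (-3)·3486784401 = -10460353245.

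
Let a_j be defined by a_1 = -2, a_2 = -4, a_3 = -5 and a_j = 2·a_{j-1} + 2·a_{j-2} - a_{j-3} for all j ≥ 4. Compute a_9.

Step forward from the initial values:
a_4 = -16; a_5 = -38; a_6 = -103; a_7 = -266; a_8 = -700; a_9 = -1829.

-1829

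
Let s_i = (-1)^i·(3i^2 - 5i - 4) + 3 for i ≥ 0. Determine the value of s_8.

151

(-1)^8 = 1; 3i^2 - 5i - 4 at i=8 is 148; so s_8 = 151.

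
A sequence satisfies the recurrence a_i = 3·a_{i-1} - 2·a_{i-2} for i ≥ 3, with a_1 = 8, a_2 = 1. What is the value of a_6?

-209

a_3 = -13  a_4 = -41  a_5 = -97  a_6 = -209.
(Characteristic roots are 2 and 1.)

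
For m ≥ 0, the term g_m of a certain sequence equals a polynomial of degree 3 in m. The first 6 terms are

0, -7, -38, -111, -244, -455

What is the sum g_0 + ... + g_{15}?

1st diffs: -7, -31, -73, -133, -211.
2nd diffs: -24, -42, -60, -78.
3rd diffs: -18, -18, -18 (constant).
Newton forward-difference form: g_m = (-7)·C(m,1) + (-24)·C(m,2) + (-18)·C(m,3).
Continuing: …, -762, -1183, -1736, -2439, …, g_{15} = -10815.
Summing m = 0..15 (16 terms) gives -47040.

-47040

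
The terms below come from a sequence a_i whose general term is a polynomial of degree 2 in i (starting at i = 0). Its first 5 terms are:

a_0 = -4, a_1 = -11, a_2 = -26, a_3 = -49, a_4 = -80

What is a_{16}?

1st diffs: -7, -15, -23, -31.
2nd diffs: -8, -8, -8 (constant).
Newton forward-difference form: a_i = -4 + (-7)·C(i,1) + (-8)·C(i,2).
At i = 16: i = 16, so a_{16} = -4 - 112 - 960 = -1076.

-1076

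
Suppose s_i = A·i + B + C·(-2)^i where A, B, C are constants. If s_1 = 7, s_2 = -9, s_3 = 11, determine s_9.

Write the equations: A + B - 2C = 7; 2A + B + 4C = -9; 3A + B - 8C = 11.
Subtracting the first from the second: A + 6C = -16.
Subtracting the second from the third: A - 12C = 20.
Solving: C = -2, A = -4, then B = 7.
Therefore s_9 = -36 + 7 + (-2)·(-512) = 995.

995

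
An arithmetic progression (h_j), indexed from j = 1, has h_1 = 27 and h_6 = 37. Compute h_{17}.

59

Common difference d = (37 - 27) / (6 - 1) = 2.
h_j = 27 + (j - 1)·2.
h_{17} = 27 + 16·2 = 59.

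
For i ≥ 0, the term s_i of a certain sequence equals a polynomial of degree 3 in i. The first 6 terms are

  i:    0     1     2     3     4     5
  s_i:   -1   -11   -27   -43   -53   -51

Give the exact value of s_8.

87

1st diffs: -10, -16, -16, -10, 2.
2nd diffs: -6, 0, 6, 12.
3rd diffs: 6, 6, 6 (constant).
Newton forward-difference form: s_i = -1 + (-10)·C(i,1) + (-6)·C(i,2) + 6·C(i,3).
At i = 8: i = 8, so s_8 = -1 - 80 - 168 + 336 = 87.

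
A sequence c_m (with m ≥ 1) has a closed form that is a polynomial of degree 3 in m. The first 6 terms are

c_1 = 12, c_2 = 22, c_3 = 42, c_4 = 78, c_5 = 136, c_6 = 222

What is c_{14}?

1st diffs: 10, 20, 36, 58, 86.
2nd diffs: 10, 16, 22, 28.
3rd diffs: 6, 6, 6 (constant).
Newton forward-difference form: c_m = 12 + 10·C(m-1,1) + 10·C(m-1,2) + 6·C(m-1,3).
At m = 14: m-1 = 13, so c_{14} = 12 + 130 + 780 + 1716 = 2638.

2638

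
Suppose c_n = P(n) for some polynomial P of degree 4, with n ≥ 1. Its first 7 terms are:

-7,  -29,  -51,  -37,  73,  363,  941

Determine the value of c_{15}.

36813

1st diffs: -22, -22, 14, 110, 290, 578.
2nd diffs: 0, 36, 96, 180, 288.
3rd diffs: 36, 60, 84, 108.
4th diffs: 24, 24, 24 (constant).
Newton forward-difference form: c_n = -7 + (-22)·C(n-1,1) + 36·C(n-1,3) + 24·C(n-1,4).
At n = 15: n-1 = 14, so c_{15} = -7 - 308 + 13104 + 24024 = 36813.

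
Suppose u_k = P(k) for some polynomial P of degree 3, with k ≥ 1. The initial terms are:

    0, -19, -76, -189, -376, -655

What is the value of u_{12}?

1st diffs: -19, -57, -113, -187, -279.
2nd diffs: -38, -56, -74, -92.
3rd diffs: -18, -18, -18 (constant).
Newton forward-difference form: u_k = (-19)·C(k-1,1) + (-38)·C(k-1,2) + (-18)·C(k-1,3).
At k = 12: k-1 = 11, so u_{12} = -209 - 2090 - 2970 = -5269.

-5269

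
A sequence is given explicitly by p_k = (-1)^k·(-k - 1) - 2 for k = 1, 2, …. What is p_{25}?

24

(-1)^25 = -1; -k - 1 at k=25 is -26; so p_{25} = 24.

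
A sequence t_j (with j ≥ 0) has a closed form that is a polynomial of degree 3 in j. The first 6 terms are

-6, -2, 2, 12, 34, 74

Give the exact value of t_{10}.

1st diffs: 4, 4, 10, 22, 40.
2nd diffs: 0, 6, 12, 18.
3rd diffs: 6, 6, 6 (constant).
Newton forward-difference form: t_j = -6 + 4·C(j,1) + 6·C(j,3).
At j = 10: j = 10, so t_{10} = -6 + 40 + 720 = 754.

754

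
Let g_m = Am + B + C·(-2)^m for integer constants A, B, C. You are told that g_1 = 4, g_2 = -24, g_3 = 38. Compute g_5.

162

Plug in m = 1, 2, 3: A + B - 2C = 4; 2A + B + 4C = -24; 3A + B - 8C = 38.
Subtracting the first from the second: A + 6C = -28.
Subtracting the second from the third: A - 12C = 62.
Solving: C = -5, A = 2, then B = -8.
Therefore g_5 = 10 + (-8) + (-5)·(-32) = 162.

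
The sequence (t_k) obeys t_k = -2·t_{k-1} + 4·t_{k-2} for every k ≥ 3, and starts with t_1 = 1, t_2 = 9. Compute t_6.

624

Compute successive terms:
t_3 = -14; t_4 = 64; t_5 = -184; t_6 = 624.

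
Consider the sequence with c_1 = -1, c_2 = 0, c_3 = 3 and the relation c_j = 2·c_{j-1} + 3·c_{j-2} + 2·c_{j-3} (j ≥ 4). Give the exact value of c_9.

Compute successive terms:
c_4 = 4, c_5 = 17, c_6 = 52, c_7 = 163, c_8 = 516, c_9 = 1625.

1625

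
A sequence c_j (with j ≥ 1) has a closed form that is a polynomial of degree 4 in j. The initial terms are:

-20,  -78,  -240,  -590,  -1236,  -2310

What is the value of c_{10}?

1st diffs: -58, -162, -350, -646, -1074.
2nd diffs: -104, -188, -296, -428.
3rd diffs: -84, -108, -132.
4th diffs: -24, -24 (constant).
Newton forward-difference form: c_j = -20 + (-58)·C(j-1,1) + (-104)·C(j-1,2) + (-84)·C(j-1,3) + (-24)·C(j-1,4).
At j = 10: j-1 = 9, so c_{10} = -20 - 522 - 3744 - 7056 - 3024 = -14366.

-14366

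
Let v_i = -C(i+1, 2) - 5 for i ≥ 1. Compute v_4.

C(5, 2) = 10, so v_4 = -15.

-15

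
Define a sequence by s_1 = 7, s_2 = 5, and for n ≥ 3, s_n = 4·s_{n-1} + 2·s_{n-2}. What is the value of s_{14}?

445547840

Step forward from the initial values:
s_3 = 34; s_4 = 146; s_5 = 652; …; s_{11} = 5057824; s_{12} = 22504736; s_{13} = 100134592; s_{14} = 445547840.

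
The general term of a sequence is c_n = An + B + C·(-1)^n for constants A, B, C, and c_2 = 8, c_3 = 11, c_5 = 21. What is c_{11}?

51

The three given values yield: 2A + B + C = 8; 3A + B - C = 11; 5A + B - C = 21.
Subtracting the first from the second: A - 2C = 3.
Subtracting the second from the third: 2A = 10.
Solving: C = 1, A = 5, then B = -3.
Therefore c_{11} = 55 + (-3) + 1·(-1) = 51.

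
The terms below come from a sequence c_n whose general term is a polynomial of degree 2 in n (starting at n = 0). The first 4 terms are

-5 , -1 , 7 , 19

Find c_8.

1st diffs: 4, 8, 12.
2nd diffs: 4, 4 (constant).
Newton forward-difference form: c_n = -5 + 4·C(n,1) + 4·C(n,2).
At n = 8: n = 8, so c_8 = -5 + 32 + 112 = 139.

139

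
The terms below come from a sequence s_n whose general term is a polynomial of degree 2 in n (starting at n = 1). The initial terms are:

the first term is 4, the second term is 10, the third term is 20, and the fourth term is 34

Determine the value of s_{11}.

244

1st diffs: 6, 10, 14.
2nd diffs: 4, 4 (constant).
Newton forward-difference form: s_n = 4 + 6·C(n-1,1) + 4·C(n-1,2).
At n = 11: n-1 = 10, so s_{11} = 4 + 60 + 180 = 244.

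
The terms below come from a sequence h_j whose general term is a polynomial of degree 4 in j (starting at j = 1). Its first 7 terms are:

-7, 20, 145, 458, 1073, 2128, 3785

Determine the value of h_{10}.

14348

1st diffs: 27, 125, 313, 615, 1055, 1657.
2nd diffs: 98, 188, 302, 440, 602.
3rd diffs: 90, 114, 138, 162.
4th diffs: 24, 24, 24 (constant).
Newton forward-difference form: h_j = -7 + 27·C(j-1,1) + 98·C(j-1,2) + 90·C(j-1,3) + 24·C(j-1,4).
At j = 10: j-1 = 9, so h_{10} = -7 + 243 + 3528 + 7560 + 3024 = 14348.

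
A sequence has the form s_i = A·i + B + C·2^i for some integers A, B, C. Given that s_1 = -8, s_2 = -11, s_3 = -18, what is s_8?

At i = 1, 2, 3: A + B + 2C = -8; 2A + B + 4C = -11; 3A + B + 8C = -18.
Subtracting the first from the second: A + 2C = -3.
Subtracting the second from the third: A + 4C = -7.
Solving: C = -2, A = 1, then B = -5.
Hence s_8 = 1·8 + (-5) + (-2)·256 = -509.

-509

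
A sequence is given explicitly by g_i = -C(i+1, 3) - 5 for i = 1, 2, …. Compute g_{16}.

-685

C(17, 3) = 680, so g_{16} = -685.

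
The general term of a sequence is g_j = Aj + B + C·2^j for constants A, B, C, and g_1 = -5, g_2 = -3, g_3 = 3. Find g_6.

109

Plug in j = 1, 2, 3: A + B + 2C = -5; 2A + B + 4C = -3; 3A + B + 8C = 3.
Subtracting the first from the second: A + 2C = 2.
Subtracting the second from the third: A + 4C = 6.
Solving: C = 2, A = -2, then B = -7.
Hence g_6 = -2·6 + (-7) + 2·64 = 109.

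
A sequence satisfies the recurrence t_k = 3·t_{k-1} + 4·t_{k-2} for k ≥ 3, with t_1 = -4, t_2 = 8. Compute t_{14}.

53687096

t_3 = 8;  t_4 = 56;  t_5 = 200;  …;  t_{11} = 838856;  t_{12} = 3355448;  t_{13} = 13421768;  t_{14} = 53687096.
(Characteristic roots are 4 and -1.)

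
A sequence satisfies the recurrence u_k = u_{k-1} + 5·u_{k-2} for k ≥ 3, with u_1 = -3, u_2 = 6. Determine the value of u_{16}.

684381

Iterate the recurrence:
u_3 = -9; u_4 = 21; u_5 = -24; …; u_{13} = 27141; u_{14} = 91446; u_{15} = 227151; u_{16} = 684381.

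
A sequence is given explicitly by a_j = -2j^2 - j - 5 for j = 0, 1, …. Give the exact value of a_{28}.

a_{28} = -2·28^2 - 1·28 - 5 = -1601.

-1601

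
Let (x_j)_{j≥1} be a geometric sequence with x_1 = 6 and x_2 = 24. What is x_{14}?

Common ratio r = 4.
x_j = 6·4^(j-1).
x_{14} = 6·4^13 = 402653184.

402653184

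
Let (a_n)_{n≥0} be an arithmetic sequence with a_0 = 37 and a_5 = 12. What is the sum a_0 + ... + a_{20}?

Common difference d = (12 - 37) / (5 - 0) = -5.
a_n = 37 + (n - 0)·(-5).
a_{20} = -63; S = 21·(37 + (-63))/2 = -273.

-273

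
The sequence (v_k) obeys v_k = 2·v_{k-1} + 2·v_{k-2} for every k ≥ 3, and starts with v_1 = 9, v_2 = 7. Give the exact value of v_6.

596

v_3 = 32  v_4 = 78  v_5 = 220  v_6 = 596.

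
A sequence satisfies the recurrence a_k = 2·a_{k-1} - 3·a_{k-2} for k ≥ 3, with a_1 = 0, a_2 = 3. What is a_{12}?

a_3 = 6; a_4 = 3; a_5 = -12; a_6 = -33; a_7 = -30; a_8 = 39; a_9 = 168; a_{10} = 219; a_{11} = -66; a_{12} = -789.

-789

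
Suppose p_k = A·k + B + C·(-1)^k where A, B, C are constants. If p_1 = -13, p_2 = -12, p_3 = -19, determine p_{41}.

-133

At k = 1, 2, 3: A + B - C = -13; 2A + B + C = -12; 3A + B - C = -19.
Subtracting the first from the second: A + 2C = 1.
Subtracting the second from the third: A - 2C = -7.
Solving: C = 2, A = -3, then B = -8.
Therefore p_{41} = -123 + (-8) + 2·(-1) = -133.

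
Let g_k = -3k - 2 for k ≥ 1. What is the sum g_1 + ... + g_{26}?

-1105

Over k = 1..26: Σk = 351.
Total = (-3)·351 + (-2)·26 = -1105.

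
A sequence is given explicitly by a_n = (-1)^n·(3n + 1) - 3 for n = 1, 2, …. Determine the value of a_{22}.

64

(-1)^22 = 1; 3n + 1 at n=22 is 67; so a_{22} = 64.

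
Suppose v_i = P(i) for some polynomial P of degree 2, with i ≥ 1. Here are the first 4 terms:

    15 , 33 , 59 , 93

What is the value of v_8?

1st diffs: 18, 26, 34.
2nd diffs: 8, 8 (constant).
Newton forward-difference form: v_i = 15 + 18·C(i-1,1) + 8·C(i-1,2).
At i = 8: i-1 = 7, so v_8 = 15 + 126 + 168 = 309.

309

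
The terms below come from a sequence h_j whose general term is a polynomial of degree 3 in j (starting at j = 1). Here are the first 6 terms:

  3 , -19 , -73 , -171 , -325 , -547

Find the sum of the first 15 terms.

1st diffs: -22, -54, -98, -154, -222.
2nd diffs: -32, -44, -56, -68.
3rd diffs: -12, -12, -12 (constant).
Newton forward-difference form: h_j = 3 + (-22)·C(j-1,1) + (-32)·C(j-1,2) + (-12)·C(j-1,3).
Continuing: …, -849, -1243, -1741, -2355, …, h_{15} = -7585.
Summing j = 1..15 (15 terms) gives -33205.

-33205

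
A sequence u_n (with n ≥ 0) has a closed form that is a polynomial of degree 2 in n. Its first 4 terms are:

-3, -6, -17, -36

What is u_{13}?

-666

1st diffs: -3, -11, -19.
2nd diffs: -8, -8 (constant).
So u_n = -4n^2 + n - 3.
Evaluating at n = 13 gives u_{13} = -666.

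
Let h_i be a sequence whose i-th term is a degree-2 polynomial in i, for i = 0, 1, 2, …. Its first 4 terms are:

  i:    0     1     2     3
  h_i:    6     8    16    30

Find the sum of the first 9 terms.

1st diffs: 2, 8, 14.
2nd diffs: 6, 6 (constant).
Newton forward-difference form: h_i = 6 + 2·C(i,1) + 6·C(i,2).
Continuing: …, 50, 76, 108, 146, …, h_8 = 190.
Summing i = 0..8 (9 terms) gives 630.

630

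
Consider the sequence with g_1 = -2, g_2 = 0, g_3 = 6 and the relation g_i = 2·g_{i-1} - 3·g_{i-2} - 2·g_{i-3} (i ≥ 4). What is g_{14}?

-20960

Applying the relation repeatedly:
g_4 = 16, g_5 = 14, g_6 = -32, …, g_{11} = 2278, g_{12} = 1360, g_{13} = -6162, g_{14} = -20960.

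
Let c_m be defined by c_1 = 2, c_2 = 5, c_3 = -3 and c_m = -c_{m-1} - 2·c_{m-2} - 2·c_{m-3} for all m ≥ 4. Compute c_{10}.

85

Step forward from the initial values:
c_4 = -11  c_5 = 7  c_6 = 21  c_7 = -13  c_8 = -43  c_9 = 27  c_{10} = 85.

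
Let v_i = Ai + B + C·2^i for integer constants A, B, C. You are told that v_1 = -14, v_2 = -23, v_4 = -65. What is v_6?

-215

At i = 1, 2, 4: A + B + 2C = -14; 2A + B + 4C = -23; 4A + B + 16C = -65.
Subtracting the first from the second: A + 2C = -9.
Subtracting the second from the third: 2A + 12C = -42.
Solving: C = -3, A = -3, then B = -5.
So v_i = -3·i + (-5) + (-3)·2^i; at i=6 this is -215.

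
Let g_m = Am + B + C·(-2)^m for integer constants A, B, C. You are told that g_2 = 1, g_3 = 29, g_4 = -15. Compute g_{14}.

-32711

At m = 2, 3, 4: 2A + B + 4C = 1; 3A + B - 8C = 29; 4A + B + 16C = -15.
Subtracting the first from the second: A - 12C = 28.
Subtracting the second from the third: A + 24C = -44.
Solving: C = -2, A = 4, then B = 1.
Therefore g_{14} = 56 + 1 + (-2)·16384 = -32711.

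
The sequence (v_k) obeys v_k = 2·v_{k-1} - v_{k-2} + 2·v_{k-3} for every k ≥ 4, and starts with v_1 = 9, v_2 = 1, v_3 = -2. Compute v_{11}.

1426

Applying the relation repeatedly:
v_4 = 13;  v_5 = 30;  v_6 = 43;  v_7 = 82;  v_8 = 181;  v_9 = 366;  v_{10} = 715;  v_{11} = 1426.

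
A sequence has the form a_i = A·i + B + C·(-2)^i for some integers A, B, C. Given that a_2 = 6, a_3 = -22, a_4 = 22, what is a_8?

Write the equations: 2A + B + 4C = 6; 3A + B - 8C = -22; 4A + B + 16C = 22.
Subtracting the first from the second: A - 12C = -28.
Subtracting the second from the third: A + 24C = 44.
Solving: C = 2, A = -4, then B = 6.
Hence a_8 = -4·8 + 6 + 2·256 = 486.

486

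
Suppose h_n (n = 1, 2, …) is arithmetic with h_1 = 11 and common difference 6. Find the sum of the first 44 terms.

6160

h_n = 11 + (n - 1)·6.
h_{44} = 269; S = 44·(11 + 269)/2 = 6160.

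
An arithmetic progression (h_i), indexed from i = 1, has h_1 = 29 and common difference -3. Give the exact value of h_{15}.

h_i = 29 + (i - 1)·(-3).
h_{15} = 29 + 14·(-3) = -13.

-13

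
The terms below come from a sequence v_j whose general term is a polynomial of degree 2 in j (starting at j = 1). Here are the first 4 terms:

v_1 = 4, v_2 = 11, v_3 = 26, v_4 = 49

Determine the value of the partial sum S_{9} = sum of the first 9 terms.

1st diffs: 7, 15, 23.
2nd diffs: 8, 8 (constant).
Newton forward-difference form: v_j = 4 + 7·C(j-1,1) + 8·C(j-1,2).
Continuing: …, 80, 119, 166, 221, …, v_9 = 284.
Summing j = 1..9 (9 terms) gives 960.

960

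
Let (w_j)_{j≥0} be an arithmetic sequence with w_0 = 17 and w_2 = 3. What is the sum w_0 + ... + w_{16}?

Common difference d = (3 - 17) / (2 - 0) = -7.
w_j = 17 + (j - 0)·(-7).
w_{16} = -95; S = 17·(17 + (-95))/2 = -663.

-663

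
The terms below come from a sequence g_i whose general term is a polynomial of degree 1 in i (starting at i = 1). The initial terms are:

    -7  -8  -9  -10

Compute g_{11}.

1st diffs: -1, -1, -1 (constant).
So g_i = -i - 6.
Evaluating at i = 11 gives g_{11} = -17.

-17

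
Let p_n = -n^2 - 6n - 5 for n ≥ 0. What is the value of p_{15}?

-320

p_{15} = -1·15^2 - 6·15 - 5 = -320.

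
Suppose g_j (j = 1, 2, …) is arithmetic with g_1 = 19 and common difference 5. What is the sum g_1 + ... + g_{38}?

g_j = 19 + (j - 1)·5.
g_{38} = 204; S = 38·(19 + 204)/2 = 4237.

4237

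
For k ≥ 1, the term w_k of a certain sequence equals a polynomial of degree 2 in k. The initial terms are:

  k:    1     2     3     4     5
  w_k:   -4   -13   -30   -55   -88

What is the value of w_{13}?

1st diffs: -9, -17, -25, -33.
2nd diffs: -8, -8, -8 (constant).
Newton forward-difference form: w_k = -4 + (-9)·C(k-1,1) + (-8)·C(k-1,2).
At k = 13: k-1 = 12, so w_{13} = -4 - 108 - 528 = -640.

-640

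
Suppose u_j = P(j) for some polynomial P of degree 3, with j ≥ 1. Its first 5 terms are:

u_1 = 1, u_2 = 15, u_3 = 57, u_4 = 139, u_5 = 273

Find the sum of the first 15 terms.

30605

1st diffs: 14, 42, 82, 134.
2nd diffs: 28, 40, 52.
3rd diffs: 12, 12 (constant).
Newton forward-difference form: u_j = 1 + 14·C(j-1,1) + 28·C(j-1,2) + 12·C(j-1,3).
Continuing: …, 471, 745, 1107, 1569, …, u_{15} = 7113.
Summing j = 1..15 (15 terms) gives 30605.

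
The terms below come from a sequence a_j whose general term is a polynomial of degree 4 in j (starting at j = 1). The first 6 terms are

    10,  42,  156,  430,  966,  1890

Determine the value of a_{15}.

60336

1st diffs: 32, 114, 274, 536, 924.
2nd diffs: 82, 160, 262, 388.
3rd diffs: 78, 102, 126.
4th diffs: 24, 24 (constant).
So a_j = j^4 + 3j^3 - 2j^2 + 2j + 6.
Evaluating at j = 15 gives a_{15} = 60336.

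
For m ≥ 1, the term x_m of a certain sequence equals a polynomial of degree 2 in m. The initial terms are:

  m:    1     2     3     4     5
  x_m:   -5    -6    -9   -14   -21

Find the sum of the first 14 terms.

-889

1st diffs: -1, -3, -5, -7.
2nd diffs: -2, -2, -2 (constant).
Newton forward-difference form: x_m = -5 + (-1)·C(m-1,1) + (-2)·C(m-1,2).
Continuing: …, -30, -41, -54, -69, …, x_{14} = -174.
Summing m = 1..14 (14 terms) gives -889.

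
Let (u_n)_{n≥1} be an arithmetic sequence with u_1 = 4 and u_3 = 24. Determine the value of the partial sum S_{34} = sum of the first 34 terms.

5746

Common difference d = (24 - 4) / (3 - 1) = 10.
u_n = 4 + (n - 1)·10.
u_{34} = 334; S = 34·(4 + 334)/2 = 5746.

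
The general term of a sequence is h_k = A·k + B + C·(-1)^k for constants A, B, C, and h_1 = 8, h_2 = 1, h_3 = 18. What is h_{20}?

Plug in k = 1, 2, 3: A + B - C = 8; 2A + B + C = 1; 3A + B - C = 18.
Subtracting the first from the second: A + 2C = -7.
Subtracting the second from the third: A - 2C = 17.
Solving: C = -6, A = 5, then B = -3.
Hence h_{20} = 5·20 + (-3) + (-6)·1 = 91.

91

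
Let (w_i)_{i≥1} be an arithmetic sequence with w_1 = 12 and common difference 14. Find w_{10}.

138

w_i = 12 + (i - 1)·14.
w_{10} = 12 + 9·14 = 138.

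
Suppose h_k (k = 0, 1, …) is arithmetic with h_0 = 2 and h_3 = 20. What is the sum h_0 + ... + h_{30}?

Common difference d = (20 - 2) / (3 - 0) = 6.
h_k = 2 + (k - 0)·6.
h_{30} = 182; S = 31·(2 + 182)/2 = 2852.

2852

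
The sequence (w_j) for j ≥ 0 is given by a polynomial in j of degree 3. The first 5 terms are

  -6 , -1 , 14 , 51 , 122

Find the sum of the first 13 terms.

11752

1st diffs: 5, 15, 37, 71.
2nd diffs: 10, 22, 34.
3rd diffs: 12, 12 (constant).
Newton forward-difference form: w_j = -6 + 5·C(j,1) + 10·C(j,2) + 12·C(j,3).
Continuing: …, 239, 414, 659, 986, …, w_{12} = 3354.
Summing j = 0..12 (13 terms) gives 11752.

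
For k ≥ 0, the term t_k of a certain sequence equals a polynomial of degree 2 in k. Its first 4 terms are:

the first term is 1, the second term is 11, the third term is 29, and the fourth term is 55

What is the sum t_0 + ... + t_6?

497

1st diffs: 10, 18, 26.
2nd diffs: 8, 8 (constant).
Newton forward-difference form: t_k = 1 + 10·C(k,1) + 8·C(k,2).
Continuing: 89, 131, 181.
Summing k = 0..6 (7 terms) gives 497.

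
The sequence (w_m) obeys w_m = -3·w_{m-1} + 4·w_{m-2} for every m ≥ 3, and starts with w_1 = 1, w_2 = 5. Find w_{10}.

209717

Compute successive terms:
w_3 = -11, w_4 = 53, w_5 = -203, w_6 = 821, w_7 = -3275, w_8 = 13109, w_9 = -52427, w_{10} = 209717.
(Characteristic roots are 1 and -4.)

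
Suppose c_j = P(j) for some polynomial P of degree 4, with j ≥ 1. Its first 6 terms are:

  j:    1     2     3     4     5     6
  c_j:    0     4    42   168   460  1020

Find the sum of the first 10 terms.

1st diffs: 4, 38, 126, 292, 560.
2nd diffs: 34, 88, 166, 268.
3rd diffs: 54, 78, 102.
4th diffs: 24, 24 (constant).
So c_j = j^4 - j^3 - 2j^2 + 2j.
Continuing: 1974, 3472, 5688, 8820.
Summing j = 1..10 (10 terms) gives 21648.

21648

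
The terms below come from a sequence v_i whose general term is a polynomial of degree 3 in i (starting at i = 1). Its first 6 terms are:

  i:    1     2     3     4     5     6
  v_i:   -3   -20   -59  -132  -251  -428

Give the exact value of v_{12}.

-3380

1st diffs: -17, -39, -73, -119, -177.
2nd diffs: -22, -34, -46, -58.
3rd diffs: -12, -12, -12 (constant).
Newton forward-difference form: v_i = -3 + (-17)·C(i-1,1) + (-22)·C(i-1,2) + (-12)·C(i-1,3).
At i = 12: i-1 = 11, so v_{12} = -3 - 187 - 1210 - 1980 = -3380.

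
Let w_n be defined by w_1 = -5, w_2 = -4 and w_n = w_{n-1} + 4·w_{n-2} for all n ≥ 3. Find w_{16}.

w_3 = -24; w_4 = -40; w_5 = -136; …; w_{13} = -229000; w_{14} = -584744; w_{15} = -1500744; w_{16} = -3839720.

-3839720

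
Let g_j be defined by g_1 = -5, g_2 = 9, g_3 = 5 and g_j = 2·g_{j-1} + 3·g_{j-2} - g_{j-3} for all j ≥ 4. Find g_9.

7135

Applying the relation repeatedly:
g_4 = 42, g_5 = 90, g_6 = 301, g_7 = 830, g_8 = 2473, g_9 = 7135.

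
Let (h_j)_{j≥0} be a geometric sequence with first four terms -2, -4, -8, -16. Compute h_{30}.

-2147483648

Common ratio r = 2.
h_j = (-2)·2^(j-0).
h_{30} = (-2)·2^30 = -2147483648.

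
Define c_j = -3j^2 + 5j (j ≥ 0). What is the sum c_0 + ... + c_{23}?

-11592

Over j = 0..23: Σj = 276, Σj² = 4324.
Total = (-3)·4324 + (5)·276 = -11592.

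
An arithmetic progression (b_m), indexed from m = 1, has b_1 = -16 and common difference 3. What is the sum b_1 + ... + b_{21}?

b_m = -16 + (m - 1)·3.
b_{21} = 44; S = 21·(-16 + 44)/2 = 294.

294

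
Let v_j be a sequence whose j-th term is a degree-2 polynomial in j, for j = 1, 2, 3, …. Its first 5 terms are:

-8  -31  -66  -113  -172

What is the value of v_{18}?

-2031

1st diffs: -23, -35, -47, -59.
2nd diffs: -12, -12, -12 (constant).
Newton forward-difference form: v_j = -8 + (-23)·C(j-1,1) + (-12)·C(j-1,2).
At j = 18: j-1 = 17, so v_{18} = -8 - 391 - 1632 = -2031.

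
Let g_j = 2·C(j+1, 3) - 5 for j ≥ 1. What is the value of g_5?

35

C(6, 3) = 20, so g_5 = 35.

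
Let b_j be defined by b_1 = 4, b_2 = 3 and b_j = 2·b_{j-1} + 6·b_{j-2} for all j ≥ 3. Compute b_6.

1140

b_3 = 30; b_4 = 78; b_5 = 336; b_6 = 1140.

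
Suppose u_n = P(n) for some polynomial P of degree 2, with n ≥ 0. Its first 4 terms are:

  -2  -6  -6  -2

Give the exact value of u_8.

1st diffs: -4, 0, 4.
2nd diffs: 4, 4 (constant).
Newton forward-difference form: u_n = -2 + (-4)·C(n,1) + 4·C(n,2).
At n = 8: n = 8, so u_8 = -2 - 32 + 112 = 78.

78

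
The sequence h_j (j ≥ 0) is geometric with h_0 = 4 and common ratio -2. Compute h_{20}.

h_j = 4·(-2)^(j-0).
h_{20} = 4·(-2)^20 = 4194304.

4194304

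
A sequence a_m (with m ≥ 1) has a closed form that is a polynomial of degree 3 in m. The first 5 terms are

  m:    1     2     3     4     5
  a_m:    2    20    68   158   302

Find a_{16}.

8882

1st diffs: 18, 48, 90, 144.
2nd diffs: 30, 42, 54.
3rd diffs: 12, 12 (constant).
So a_m = 2m^3 + 3m^2 - 5m + 2.
Evaluating at m = 16 gives a_{16} = 8882.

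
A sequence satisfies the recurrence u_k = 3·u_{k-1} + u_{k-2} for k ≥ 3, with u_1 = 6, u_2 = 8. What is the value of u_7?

Iterate the recurrence:
u_3 = 30;  u_4 = 98;  u_5 = 324;  u_6 = 1070;  u_7 = 3534.

3534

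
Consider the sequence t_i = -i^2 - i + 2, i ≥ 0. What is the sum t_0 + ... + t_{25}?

-5798

Over i = 0..25: Σi = 325, Σi² = 5525.
Total = (-1)·5525 + (-1)·325 + (2)·26 = -5798.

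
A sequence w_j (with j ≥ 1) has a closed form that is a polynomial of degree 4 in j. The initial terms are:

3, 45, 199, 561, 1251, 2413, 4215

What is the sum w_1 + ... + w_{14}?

188776

1st diffs: 42, 154, 362, 690, 1162, 1802.
2nd diffs: 112, 208, 328, 472, 640.
3rd diffs: 96, 120, 144, 168.
4th diffs: 24, 24, 24 (constant).
Newton forward-difference form: w_j = 3 + 42·C(j-1,1) + 112·C(j-1,2) + 96·C(j-1,3) + 24·C(j-1,4).
Continuing: …, 6849, 10531, 15501, 22023, …, w_{14} = 53901.
Summing j = 1..14 (14 terms) gives 188776.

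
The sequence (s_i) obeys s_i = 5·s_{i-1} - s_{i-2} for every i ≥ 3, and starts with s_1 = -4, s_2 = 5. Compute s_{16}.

Iterate the recurrence:
s_3 = 29;  s_4 = 140;  s_5 = 671;  …;  s_{13} = 186357596;  s_{14} = 892892885;  s_{15} = 4278106829;  s_{16} = 20497641260.

20497641260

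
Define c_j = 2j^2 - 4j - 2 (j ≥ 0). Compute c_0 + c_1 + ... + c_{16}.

2414

Over j = 0..16: Σj = 136, Σj² = 1496.
Total = (2)·1496 + (-4)·136 + (-2)·17 = 2414.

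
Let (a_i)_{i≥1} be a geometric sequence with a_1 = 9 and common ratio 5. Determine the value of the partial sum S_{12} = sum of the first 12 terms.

a_i = 9·5^(i-1).
S = 9·(5^12 - 1)/(5 - 1) = 9·(244140625 - 1)/(4) = 549316404.

549316404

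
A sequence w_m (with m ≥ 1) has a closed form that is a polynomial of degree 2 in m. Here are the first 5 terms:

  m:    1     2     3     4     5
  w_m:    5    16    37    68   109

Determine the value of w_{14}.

928

1st diffs: 11, 21, 31, 41.
2nd diffs: 10, 10, 10 (constant).
Newton forward-difference form: w_m = 5 + 11·C(m-1,1) + 10·C(m-1,2).
At m = 14: m-1 = 13, so w_{14} = 5 + 143 + 780 = 928.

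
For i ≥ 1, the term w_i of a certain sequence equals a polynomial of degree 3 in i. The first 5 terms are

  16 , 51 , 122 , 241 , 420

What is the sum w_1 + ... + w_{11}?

12001

1st diffs: 35, 71, 119, 179.
2nd diffs: 36, 48, 60.
3rd diffs: 12, 12 (constant).
Newton forward-difference form: w_i = 16 + 35·C(i-1,1) + 36·C(i-1,2) + 12·C(i-1,3).
Continuing: …, 671, 1006, 1437, 1976, …, w_{11} = 3426.
Summing i = 1..11 (11 terms) gives 12001.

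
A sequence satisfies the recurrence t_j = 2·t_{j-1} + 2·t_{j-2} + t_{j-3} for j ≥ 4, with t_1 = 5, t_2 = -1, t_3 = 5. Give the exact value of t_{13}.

Compute successive terms:
t_4 = 13, t_5 = 35, t_6 = 101, t_7 = 285, t_8 = 807, t_9 = 2285, t_{10} = 6469, t_{11} = 18315, t_{12} = 51853, t_{13} = 146805.

146805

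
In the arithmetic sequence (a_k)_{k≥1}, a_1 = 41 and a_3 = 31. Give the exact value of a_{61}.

Common difference d = (31 - 41) / (3 - 1) = -5.
a_k = 41 + (k - 1)·(-5).
a_{61} = 41 + 60·(-5) = -259.

-259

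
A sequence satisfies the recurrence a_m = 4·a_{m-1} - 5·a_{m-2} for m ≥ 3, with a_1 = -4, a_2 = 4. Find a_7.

Applying the relation repeatedly:
a_3 = 36;  a_4 = 124;  a_5 = 316;  a_6 = 644;  a_7 = 996.

996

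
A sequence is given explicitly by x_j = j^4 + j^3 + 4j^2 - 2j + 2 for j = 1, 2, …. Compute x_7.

2928

x_7 = 1·7^4 + 1·7^3 + 4·7^2 - 2·7 + 2 = 2928.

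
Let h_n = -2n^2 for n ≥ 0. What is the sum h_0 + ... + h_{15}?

Over n = 0..15: Σn = 120, Σn² = 1240.
Total = (-2)·1240 = -2480.

-2480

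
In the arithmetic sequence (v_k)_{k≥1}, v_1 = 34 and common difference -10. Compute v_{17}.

v_k = 34 + (k - 1)·(-10).
v_{17} = 34 + 16·(-10) = -126.

-126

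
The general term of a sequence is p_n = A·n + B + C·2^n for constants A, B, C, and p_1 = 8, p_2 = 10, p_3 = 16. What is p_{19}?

Plug in n = 1, 2, 3: A + B + 2C = 8; 2A + B + 4C = 10; 3A + B + 8C = 16.
Subtracting the first from the second: A + 2C = 2.
Subtracting the second from the third: A + 4C = 6.
Solving: C = 2, A = -2, then B = 6.
So p_n = -2·n + 6 + 2·2^n; at n=19 this is 1048544.

1048544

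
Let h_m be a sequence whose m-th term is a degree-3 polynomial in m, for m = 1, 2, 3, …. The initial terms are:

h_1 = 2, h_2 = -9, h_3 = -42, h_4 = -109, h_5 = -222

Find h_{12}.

1st diffs: -11, -33, -67, -113.
2nd diffs: -22, -34, -46.
3rd diffs: -12, -12 (constant).
Newton forward-difference form: h_m = 2 + (-11)·C(m-1,1) + (-22)·C(m-1,2) + (-12)·C(m-1,3).
At m = 12: m-1 = 11, so h_{12} = 2 - 121 - 1210 - 1980 = -3309.

-3309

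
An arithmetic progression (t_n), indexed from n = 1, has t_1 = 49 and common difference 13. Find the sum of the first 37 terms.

t_n = 49 + (n - 1)·13.
t_{37} = 517; S = 37·(49 + 517)/2 = 10471.

10471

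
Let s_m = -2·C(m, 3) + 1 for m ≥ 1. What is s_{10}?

-239

C(10, 3) = 120, so s_{10} = -239.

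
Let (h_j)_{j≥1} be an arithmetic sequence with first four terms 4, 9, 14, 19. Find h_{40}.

199

Common difference d = 5.
h_j = 4 + (j - 1)·5.
h_{40} = 4 + 39·5 = 199.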